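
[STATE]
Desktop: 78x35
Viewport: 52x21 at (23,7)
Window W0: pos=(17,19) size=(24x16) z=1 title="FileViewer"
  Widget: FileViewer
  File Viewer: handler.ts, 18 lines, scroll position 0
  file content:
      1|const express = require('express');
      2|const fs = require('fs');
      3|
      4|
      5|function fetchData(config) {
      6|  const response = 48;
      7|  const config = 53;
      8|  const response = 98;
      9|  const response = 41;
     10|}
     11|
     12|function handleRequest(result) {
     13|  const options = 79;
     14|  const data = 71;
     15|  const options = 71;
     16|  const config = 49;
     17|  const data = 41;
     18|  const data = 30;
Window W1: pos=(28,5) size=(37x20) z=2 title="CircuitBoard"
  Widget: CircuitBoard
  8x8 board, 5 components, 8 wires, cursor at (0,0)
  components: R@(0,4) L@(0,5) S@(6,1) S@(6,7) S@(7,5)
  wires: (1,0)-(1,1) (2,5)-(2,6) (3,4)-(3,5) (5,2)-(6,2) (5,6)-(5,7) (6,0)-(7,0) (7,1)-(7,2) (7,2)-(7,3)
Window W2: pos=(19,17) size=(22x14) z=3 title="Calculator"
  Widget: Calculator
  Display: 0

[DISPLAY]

     ┠───────────────────────────────────┨          
     ┃   0 1 2 3 4 5 6 7                 ┃          
     ┃0  [.]              R   L          ┃          
     ┃                                   ┃          
     ┃1   · ─ ·                          ┃          
     ┃                                   ┃          
     ┃2                       · ─ ·      ┃          
     ┃                                   ┃          
     ┃3                   · ─ ·          ┃          
     ┃                                   ┃          
━━━━━━━━━━━━━━━━━┓                       ┃          
lculator         ┃                       ┃          
─────────────────┨·               · ─ ·  ┃          
                0┃│                      ┃          
─┬───┬───┬───┐   ┃·                   S  ┃          
 │ 8 │ 9 │ ÷ │   ┃                       ┃          
─┼───┼───┼───┤   ┃· ─ ·       S          ┃          
 │ 5 │ 6 │ × │   ┃━━━━━━━━━━━━━━━━━━━━━━━┛          
─┼───┼───┼───┤   ┃                                  
 │ 2 │ 3 │ - │   ┃                                  
─┼───┼───┼───┤   ┃                                  


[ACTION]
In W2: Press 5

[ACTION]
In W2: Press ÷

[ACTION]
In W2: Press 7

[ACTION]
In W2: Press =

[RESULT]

     ┠───────────────────────────────────┨          
     ┃   0 1 2 3 4 5 6 7                 ┃          
     ┃0  [.]              R   L          ┃          
     ┃                                   ┃          
     ┃1   · ─ ·                          ┃          
     ┃                                   ┃          
     ┃2                       · ─ ·      ┃          
     ┃                                   ┃          
     ┃3                   · ─ ·          ┃          
     ┃                                   ┃          
━━━━━━━━━━━━━━━━━┓                       ┃          
lculator         ┃                       ┃          
─────────────────┨·               · ─ ·  ┃          
     0.7142857143┃│                      ┃          
─┬───┬───┬───┐   ┃·                   S  ┃          
 │ 8 │ 9 │ ÷ │   ┃                       ┃          
─┼───┼───┼───┤   ┃· ─ ·       S          ┃          
 │ 5 │ 6 │ × │   ┃━━━━━━━━━━━━━━━━━━━━━━━┛          
─┼───┼───┼───┤   ┃                                  
 │ 2 │ 3 │ - │   ┃                                  
─┼───┼───┼───┤   ┃                                  


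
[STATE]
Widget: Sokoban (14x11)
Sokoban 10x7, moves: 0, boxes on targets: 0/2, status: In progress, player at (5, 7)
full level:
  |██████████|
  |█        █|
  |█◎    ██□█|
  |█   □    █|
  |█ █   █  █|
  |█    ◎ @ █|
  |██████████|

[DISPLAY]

██████████    
█        █    
█◎    ██□█    
█   □    █    
█ █   █  █    
█    ◎ @ █    
██████████    
Moves: 0  0/2 
              
              
              


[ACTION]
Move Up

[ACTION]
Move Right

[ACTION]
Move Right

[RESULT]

██████████    
█        █    
█◎    ██□█    
█   □    █    
█ █   █ @█    
█    ◎   █    
██████████    
Moves: 2  0/2 
              
              
              


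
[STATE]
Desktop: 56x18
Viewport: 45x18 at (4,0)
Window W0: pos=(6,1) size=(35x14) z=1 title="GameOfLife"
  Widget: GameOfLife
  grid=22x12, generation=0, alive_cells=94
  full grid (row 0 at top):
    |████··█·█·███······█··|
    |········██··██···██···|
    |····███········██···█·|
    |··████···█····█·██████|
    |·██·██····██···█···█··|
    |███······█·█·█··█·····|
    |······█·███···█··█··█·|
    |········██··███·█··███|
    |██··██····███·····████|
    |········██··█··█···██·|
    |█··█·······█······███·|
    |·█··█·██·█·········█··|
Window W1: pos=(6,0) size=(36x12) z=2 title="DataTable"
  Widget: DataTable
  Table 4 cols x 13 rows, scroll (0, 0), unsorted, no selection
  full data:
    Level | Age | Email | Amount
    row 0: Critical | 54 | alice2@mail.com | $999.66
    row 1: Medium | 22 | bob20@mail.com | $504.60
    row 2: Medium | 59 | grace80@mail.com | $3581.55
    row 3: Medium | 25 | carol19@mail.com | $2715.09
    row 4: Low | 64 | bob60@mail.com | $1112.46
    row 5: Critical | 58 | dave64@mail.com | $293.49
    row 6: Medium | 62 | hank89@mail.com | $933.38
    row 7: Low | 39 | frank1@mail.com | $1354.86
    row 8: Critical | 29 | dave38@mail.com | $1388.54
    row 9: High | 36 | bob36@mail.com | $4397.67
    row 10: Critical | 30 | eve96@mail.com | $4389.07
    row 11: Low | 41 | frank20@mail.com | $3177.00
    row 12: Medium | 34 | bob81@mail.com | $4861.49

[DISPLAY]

  ┏━━━━━━━━━━━━━━━━━━━━━━━━━━━━━━━━━━┓       
  ┃ DataTable                        ┃       
  ┠──────────────────────────────────┨       
  ┃Level   │Age│Email           │Amou┃       
  ┃────────┼───┼────────────────┼────┃       
  ┃Critical│54 │alice2@mail.com │$999┃       
  ┃Medium  │22 │bob20@mail.com  │$504┃       
  ┃Medium  │59 │grace80@mail.com│$358┃       
  ┃Medium  │25 │carol19@mail.com│$271┃       
  ┃Low     │64 │bob60@mail.com  │$111┃       
  ┃Critical│58 │dave64@mail.com │$293┃       
  ┗━━━━━━━━━━━━━━━━━━━━━━━━━━━━━━━━━━┛       
  ┃██··██····███·····████           ┃        
  ┃········██··█··█···██·           ┃        
  ┗━━━━━━━━━━━━━━━━━━━━━━━━━━━━━━━━━┛        
                                             
                                             
                                             


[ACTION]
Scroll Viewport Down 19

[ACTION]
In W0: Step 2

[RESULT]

  ┏━━━━━━━━━━━━━━━━━━━━━━━━━━━━━━━━━━┓       
  ┃ DataTable                        ┃       
  ┠──────────────────────────────────┨       
  ┃Level   │Age│Email           │Amou┃       
  ┃────────┼───┼────────────────┼────┃       
  ┃Critical│54 │alice2@mail.com │$999┃       
  ┃Medium  │22 │bob20@mail.com  │$504┃       
  ┃Medium  │59 │grace80@mail.com│$358┃       
  ┃Medium  │25 │carol19@mail.com│$271┃       
  ┃Low     │64 │bob60@mail.com  │$111┃       
  ┃Critical│58 │dave64@mail.com │$293┃       
  ┗━━━━━━━━━━━━━━━━━━━━━━━━━━━━━━━━━━┛       
  ┃········██·█··███·····           ┃        
  ┃········██·█··········           ┃        
  ┗━━━━━━━━━━━━━━━━━━━━━━━━━━━━━━━━━┛        
                                             
                                             
                                             


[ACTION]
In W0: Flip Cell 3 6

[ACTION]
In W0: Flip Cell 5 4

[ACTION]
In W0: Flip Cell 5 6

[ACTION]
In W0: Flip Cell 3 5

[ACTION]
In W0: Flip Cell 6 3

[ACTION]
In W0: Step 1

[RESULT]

  ┏━━━━━━━━━━━━━━━━━━━━━━━━━━━━━━━━━━┓       
  ┃ DataTable                        ┃       
  ┠──────────────────────────────────┨       
  ┃Level   │Age│Email           │Amou┃       
  ┃────────┼───┼────────────────┼────┃       
  ┃Critical│54 │alice2@mail.com │$999┃       
  ┃Medium  │22 │bob20@mail.com  │$504┃       
  ┃Medium  │59 │grace80@mail.com│$358┃       
  ┃Medium  │25 │carol19@mail.com│$271┃       
  ┃Low     │64 │bob60@mail.com  │$111┃       
  ┃Critical│58 │dave64@mail.com │$293┃       
  ┗━━━━━━━━━━━━━━━━━━━━━━━━━━━━━━━━━━┛       
  ┃···········██··██·····           ┃        
  ┃·······█···█···█······           ┃        
  ┗━━━━━━━━━━━━━━━━━━━━━━━━━━━━━━━━━┛        
                                             
                                             
                                             


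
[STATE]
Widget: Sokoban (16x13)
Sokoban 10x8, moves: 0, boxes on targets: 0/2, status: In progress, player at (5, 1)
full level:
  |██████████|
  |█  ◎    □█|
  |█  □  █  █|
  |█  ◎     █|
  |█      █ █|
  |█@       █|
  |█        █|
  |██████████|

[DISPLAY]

██████████      
█  ◎    □█      
█  □  █  █      
█  ◎     █      
█      █ █      
█@       █      
█        █      
██████████      
Moves: 0  0/2   
                
                
                
                


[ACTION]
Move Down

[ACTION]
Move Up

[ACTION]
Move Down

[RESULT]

██████████      
█  ◎    □█      
█  □  █  █      
█  ◎     █      
█      █ █      
█        █      
█@       █      
██████████      
Moves: 3  0/2   
                
                
                
                


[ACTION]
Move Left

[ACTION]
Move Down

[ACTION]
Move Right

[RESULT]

██████████      
█  ◎    □█      
█  □  █  █      
█  ◎     █      
█      █ █      
█        █      
█ @      █      
██████████      
Moves: 4  0/2   
                
                
                
                


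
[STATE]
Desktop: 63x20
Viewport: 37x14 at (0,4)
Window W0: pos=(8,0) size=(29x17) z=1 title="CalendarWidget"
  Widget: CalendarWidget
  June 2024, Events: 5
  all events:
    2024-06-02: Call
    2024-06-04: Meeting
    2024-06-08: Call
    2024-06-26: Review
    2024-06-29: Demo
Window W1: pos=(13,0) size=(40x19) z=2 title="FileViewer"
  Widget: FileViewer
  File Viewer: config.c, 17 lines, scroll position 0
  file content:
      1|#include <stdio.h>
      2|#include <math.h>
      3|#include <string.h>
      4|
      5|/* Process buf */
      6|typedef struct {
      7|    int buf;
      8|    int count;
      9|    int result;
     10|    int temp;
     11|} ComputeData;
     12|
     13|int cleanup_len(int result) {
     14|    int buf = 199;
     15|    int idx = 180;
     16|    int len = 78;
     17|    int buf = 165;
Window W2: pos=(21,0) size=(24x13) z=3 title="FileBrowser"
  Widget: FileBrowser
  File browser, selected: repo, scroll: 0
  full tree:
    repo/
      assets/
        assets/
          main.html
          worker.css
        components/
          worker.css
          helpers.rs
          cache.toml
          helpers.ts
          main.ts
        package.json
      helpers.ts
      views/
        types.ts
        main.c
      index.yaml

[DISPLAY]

        ┃Mo T┃#includ┃    [+] assets/
        ┃    ┃#includ┃    helpers.ts 
        ┃ 3  ┃       ┃    [+] views/ 
        ┃10 1┃/* Proc┃    index.yaml 
        ┃17 1┃typedef┃               
        ┃24 2┃    int┃               
        ┃    ┃    int┃               
        ┃    ┃    int┃               
        ┃    ┃    int┗━━━━━━━━━━━━━━━
        ┃    ┃} ComputeData;         
        ┃    ┃                       
        ┃    ┃int cleanup_len(int res
        ┗━━━━┃    int buf = 199;     
             ┃    int idx = 180;     


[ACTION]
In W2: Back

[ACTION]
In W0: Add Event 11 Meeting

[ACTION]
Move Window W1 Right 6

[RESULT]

        ┃Mo Tu We T┃#┃    [+] assets/
        ┃          ┃#┃    helpers.ts 
        ┃ 3  4*  5 ┃ ┃    [+] views/ 
        ┃10 11* 12 ┃/┃    index.yaml 
        ┃17 18 19 2┃t┃               
        ┃24 25 26* ┃ ┃               
        ┃          ┃ ┃               
        ┃          ┃ ┃               
        ┃          ┃ ┗━━━━━━━━━━━━━━━
        ┃          ┃} ComputeData;   
        ┃          ┃                 
        ┃          ┃int cleanup_len(i
        ┗━━━━━━━━━━┃    int buf = 199
                   ┃    int idx = 180


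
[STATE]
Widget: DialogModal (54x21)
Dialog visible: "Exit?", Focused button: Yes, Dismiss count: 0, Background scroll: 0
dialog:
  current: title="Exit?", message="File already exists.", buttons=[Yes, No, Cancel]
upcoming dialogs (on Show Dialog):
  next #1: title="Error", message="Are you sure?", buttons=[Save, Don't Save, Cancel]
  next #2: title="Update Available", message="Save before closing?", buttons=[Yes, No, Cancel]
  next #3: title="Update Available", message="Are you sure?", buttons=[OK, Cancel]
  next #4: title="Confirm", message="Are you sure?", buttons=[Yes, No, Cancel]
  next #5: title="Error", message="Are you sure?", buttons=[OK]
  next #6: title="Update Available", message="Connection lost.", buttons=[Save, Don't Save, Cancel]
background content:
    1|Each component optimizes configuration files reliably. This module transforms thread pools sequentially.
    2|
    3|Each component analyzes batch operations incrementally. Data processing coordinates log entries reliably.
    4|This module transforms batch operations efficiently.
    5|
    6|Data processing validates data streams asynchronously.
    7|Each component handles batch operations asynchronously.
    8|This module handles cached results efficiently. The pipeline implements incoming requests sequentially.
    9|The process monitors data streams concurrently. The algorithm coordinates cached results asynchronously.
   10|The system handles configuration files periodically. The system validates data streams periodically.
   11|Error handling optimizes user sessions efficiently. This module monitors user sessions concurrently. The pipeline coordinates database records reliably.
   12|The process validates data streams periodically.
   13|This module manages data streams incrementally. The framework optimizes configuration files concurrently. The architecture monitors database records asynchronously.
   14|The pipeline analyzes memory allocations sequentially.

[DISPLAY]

Each component optimizes configuration files reliably.
                                                      
Each component analyzes batch operations incrementally
This module transforms batch operations efficiently.  
                                                      
Data processing validates data streams asynchronously.
Each component handles batch operations asynchronously
This module handles cached results efficiently. The pi
The process mon┌──────────────────────┐rrently. The al
The system hand│        Exit?         │periodically. T
Error handling │ File already exists. │efficiently. Th
The process val│ [Yes]  No   Cancel   │odically.      
This module man└──────────────────────┘entally. The fr
The pipeline analyzes memory allocations sequentially.
                                                      
                                                      
                                                      
                                                      
                                                      
                                                      
                                                      


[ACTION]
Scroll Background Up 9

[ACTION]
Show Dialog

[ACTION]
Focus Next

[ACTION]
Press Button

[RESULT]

Each component optimizes configuration files reliably.
                                                      
Each component analyzes batch operations incrementally
This module transforms batch operations efficiently.  
                                                      
Data processing validates data streams asynchronously.
Each component handles batch operations asynchronously
This module handles cached results efficiently. The pi
The process monitors data streams concurrently. The al
The system handles configuration files periodically. T
Error handling optimizes user sessions efficiently. Th
The process validates data streams periodically.      
This module manages data streams incrementally. The fr
The pipeline analyzes memory allocations sequentially.
                                                      
                                                      
                                                      
                                                      
                                                      
                                                      
                                                      


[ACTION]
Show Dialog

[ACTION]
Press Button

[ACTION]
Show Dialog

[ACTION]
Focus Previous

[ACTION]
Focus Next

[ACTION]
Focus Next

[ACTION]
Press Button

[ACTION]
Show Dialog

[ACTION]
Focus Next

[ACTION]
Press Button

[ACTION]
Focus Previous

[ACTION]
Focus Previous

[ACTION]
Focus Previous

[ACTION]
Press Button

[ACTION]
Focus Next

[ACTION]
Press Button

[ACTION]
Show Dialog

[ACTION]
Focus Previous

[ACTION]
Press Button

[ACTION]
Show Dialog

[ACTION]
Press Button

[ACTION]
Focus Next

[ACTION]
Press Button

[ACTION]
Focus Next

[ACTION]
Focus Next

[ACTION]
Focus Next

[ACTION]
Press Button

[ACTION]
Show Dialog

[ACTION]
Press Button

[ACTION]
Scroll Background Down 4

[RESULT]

                                                      
Data processing validates data streams asynchronously.
Each component handles batch operations asynchronously
This module handles cached results efficiently. The pi
The process monitors data streams concurrently. The al
The system handles configuration files periodically. T
Error handling optimizes user sessions efficiently. Th
The process validates data streams periodically.      
This module manages data streams incrementally. The fr
The pipeline analyzes memory allocations sequentially.
                                                      
                                                      
                                                      
                                                      
                                                      
                                                      
                                                      
                                                      
                                                      
                                                      
                                                      


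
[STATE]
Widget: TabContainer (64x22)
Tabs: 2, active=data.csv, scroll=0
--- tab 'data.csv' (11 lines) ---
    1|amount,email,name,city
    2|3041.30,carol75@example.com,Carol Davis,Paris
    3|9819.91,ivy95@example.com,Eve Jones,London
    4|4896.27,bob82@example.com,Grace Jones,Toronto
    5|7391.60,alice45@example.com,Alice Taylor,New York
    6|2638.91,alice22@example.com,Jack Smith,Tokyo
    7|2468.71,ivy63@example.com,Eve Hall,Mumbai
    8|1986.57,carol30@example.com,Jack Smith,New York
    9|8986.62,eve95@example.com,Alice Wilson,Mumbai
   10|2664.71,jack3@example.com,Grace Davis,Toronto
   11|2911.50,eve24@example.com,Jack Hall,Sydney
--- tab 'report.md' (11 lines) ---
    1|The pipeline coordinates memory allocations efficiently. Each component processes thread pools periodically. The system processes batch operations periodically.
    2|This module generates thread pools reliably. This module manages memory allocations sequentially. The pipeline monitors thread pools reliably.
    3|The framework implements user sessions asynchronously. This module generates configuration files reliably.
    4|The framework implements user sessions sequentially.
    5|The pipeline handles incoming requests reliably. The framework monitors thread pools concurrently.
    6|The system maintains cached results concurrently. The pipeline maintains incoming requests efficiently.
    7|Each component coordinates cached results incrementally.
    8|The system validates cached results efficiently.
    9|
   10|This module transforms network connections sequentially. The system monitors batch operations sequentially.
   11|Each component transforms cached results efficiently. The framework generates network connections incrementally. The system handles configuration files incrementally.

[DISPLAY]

[data.csv]│ report.md                                           
────────────────────────────────────────────────────────────────
amount,email,name,city                                          
3041.30,carol75@example.com,Carol Davis,Paris                   
9819.91,ivy95@example.com,Eve Jones,London                      
4896.27,bob82@example.com,Grace Jones,Toronto                   
7391.60,alice45@example.com,Alice Taylor,New York               
2638.91,alice22@example.com,Jack Smith,Tokyo                    
2468.71,ivy63@example.com,Eve Hall,Mumbai                       
1986.57,carol30@example.com,Jack Smith,New York                 
8986.62,eve95@example.com,Alice Wilson,Mumbai                   
2664.71,jack3@example.com,Grace Davis,Toronto                   
2911.50,eve24@example.com,Jack Hall,Sydney                      
                                                                
                                                                
                                                                
                                                                
                                                                
                                                                
                                                                
                                                                
                                                                


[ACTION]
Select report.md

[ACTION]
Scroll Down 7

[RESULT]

 data.csv │[report.md]                                          
────────────────────────────────────────────────────────────────
The system validates cached results efficiently.                
                                                                
This module transforms network connections sequentially. The sys
Each component transforms cached results efficiently. The framew
                                                                
                                                                
                                                                
                                                                
                                                                
                                                                
                                                                
                                                                
                                                                
                                                                
                                                                
                                                                
                                                                
                                                                
                                                                
                                                                


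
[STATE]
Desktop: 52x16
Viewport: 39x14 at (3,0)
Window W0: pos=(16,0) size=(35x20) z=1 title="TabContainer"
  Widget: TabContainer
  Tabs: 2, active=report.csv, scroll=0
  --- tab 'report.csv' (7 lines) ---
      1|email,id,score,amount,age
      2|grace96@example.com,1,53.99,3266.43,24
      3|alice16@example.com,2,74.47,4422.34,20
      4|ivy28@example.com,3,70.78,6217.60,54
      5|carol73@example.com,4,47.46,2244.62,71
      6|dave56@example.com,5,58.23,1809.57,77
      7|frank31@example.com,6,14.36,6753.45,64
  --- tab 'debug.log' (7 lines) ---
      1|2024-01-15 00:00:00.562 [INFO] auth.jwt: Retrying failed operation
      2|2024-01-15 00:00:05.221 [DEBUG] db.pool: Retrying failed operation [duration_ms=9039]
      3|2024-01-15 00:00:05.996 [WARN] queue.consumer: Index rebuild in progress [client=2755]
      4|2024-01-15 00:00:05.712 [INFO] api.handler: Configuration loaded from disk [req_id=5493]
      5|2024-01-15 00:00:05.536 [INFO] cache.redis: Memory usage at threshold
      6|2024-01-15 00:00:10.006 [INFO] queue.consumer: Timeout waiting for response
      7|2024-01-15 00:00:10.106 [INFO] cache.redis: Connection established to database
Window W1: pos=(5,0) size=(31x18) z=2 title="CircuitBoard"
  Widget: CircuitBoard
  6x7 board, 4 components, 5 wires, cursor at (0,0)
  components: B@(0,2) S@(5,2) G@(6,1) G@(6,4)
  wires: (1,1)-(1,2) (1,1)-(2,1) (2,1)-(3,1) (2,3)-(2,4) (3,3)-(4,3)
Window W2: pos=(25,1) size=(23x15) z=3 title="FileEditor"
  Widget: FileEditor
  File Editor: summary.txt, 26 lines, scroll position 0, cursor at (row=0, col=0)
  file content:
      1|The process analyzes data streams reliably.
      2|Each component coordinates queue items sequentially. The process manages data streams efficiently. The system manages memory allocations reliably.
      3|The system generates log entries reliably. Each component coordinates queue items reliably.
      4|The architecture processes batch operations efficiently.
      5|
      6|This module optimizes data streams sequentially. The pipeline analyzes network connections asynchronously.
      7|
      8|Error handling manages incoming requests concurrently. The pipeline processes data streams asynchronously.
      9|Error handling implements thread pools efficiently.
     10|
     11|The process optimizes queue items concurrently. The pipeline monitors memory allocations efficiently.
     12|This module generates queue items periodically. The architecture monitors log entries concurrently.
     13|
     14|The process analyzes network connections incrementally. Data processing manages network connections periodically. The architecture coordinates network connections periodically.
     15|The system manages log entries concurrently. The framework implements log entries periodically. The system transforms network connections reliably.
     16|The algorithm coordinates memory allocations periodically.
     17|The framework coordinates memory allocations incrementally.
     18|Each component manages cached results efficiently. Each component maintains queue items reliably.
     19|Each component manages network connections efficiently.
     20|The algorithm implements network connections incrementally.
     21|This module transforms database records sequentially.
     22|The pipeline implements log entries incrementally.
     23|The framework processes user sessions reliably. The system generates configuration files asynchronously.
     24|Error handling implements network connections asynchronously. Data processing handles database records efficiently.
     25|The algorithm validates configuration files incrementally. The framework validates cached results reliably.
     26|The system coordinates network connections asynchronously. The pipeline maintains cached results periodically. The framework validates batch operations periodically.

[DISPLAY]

  ┏━━━━━━━━━━━━━━━━━━━━━━━━━━━━━┓━━━━━━
  ┃ CircuitBoard      ┏━━━━━━━━━━━━━━━━
  ┠───────────────────┃ FileEditor     
  ┃   0 1 2 3 4 5     ┠────────────────
  ┃0  [.]      B      ┃█he process anal
  ┃                   ┃Each component c
  ┃1       · ─ ·      ┃The system gener
  ┃        │          ┃The architecture
  ┃2       ·       · ─┃                
  ┃        │          ┃This module opti
  ┃3       ·       ·  ┃                
  ┃                │  ┃Error handling m
  ┃4               ·  ┃Error handling i
  ┃                   ┃                


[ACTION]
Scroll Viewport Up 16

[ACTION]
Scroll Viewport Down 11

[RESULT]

  ┠───────────────────┃ FileEditor     
  ┃   0 1 2 3 4 5     ┠────────────────
  ┃0  [.]      B      ┃█he process anal
  ┃                   ┃Each component c
  ┃1       · ─ ·      ┃The system gener
  ┃        │          ┃The architecture
  ┃2       ·       · ─┃                
  ┃        │          ┃This module opti
  ┃3       ·       ·  ┃                
  ┃                │  ┃Error handling m
  ┃4               ·  ┃Error handling i
  ┃                   ┃                
  ┃5           S      ┃The process opti
  ┃                   ┗━━━━━━━━━━━━━━━━


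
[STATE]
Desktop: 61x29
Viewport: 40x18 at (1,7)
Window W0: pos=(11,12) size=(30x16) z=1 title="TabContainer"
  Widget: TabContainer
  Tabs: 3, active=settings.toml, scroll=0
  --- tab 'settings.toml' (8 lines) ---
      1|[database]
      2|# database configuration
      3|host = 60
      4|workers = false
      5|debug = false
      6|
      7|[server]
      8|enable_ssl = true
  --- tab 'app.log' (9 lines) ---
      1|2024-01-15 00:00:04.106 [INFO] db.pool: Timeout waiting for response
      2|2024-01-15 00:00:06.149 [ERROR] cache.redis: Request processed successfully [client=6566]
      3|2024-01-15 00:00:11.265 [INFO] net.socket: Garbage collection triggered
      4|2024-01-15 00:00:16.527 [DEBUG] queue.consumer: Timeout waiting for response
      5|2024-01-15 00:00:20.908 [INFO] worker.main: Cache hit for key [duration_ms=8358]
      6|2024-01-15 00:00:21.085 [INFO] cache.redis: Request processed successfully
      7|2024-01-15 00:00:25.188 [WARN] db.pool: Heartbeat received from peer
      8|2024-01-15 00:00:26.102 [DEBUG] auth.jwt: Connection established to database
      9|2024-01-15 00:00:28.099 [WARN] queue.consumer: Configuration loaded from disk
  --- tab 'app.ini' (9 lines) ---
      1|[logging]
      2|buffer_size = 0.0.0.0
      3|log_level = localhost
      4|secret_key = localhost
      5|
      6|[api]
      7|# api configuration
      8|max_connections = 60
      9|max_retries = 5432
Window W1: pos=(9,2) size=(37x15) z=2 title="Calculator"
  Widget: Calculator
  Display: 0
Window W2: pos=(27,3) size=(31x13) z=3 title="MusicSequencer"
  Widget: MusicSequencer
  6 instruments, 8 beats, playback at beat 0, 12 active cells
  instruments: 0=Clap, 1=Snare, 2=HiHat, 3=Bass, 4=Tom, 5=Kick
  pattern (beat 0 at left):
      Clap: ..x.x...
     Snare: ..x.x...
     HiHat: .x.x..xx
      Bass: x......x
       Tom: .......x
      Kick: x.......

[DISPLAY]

        ┃│ 7 │ 8 │ 9 │ ÷ │┃  Clap··█·█··
        ┃├───┼───┼───┼───┤┃ Snare··█·█··
        ┃│ 4 │ 5 │ 6 │ × │┃ HiHat·█·█··█
        ┃├───┼───┼───┼───┤┃  Bass█······
        ┃│ 1 │ 2 │ 3 │ - │┃   Tom·······
        ┃├───┼───┼───┼───┤┃  Kick█······
        ┃│ 0 │ . │ = │ + │┃             
        ┃├───┼───┼───┼───┤┃             
        ┃│ C │ MC│ MR│ M+│┗━━━━━━━━━━━━━
        ┗━━━━━━━━━━━━━━━━━━━━━━━━━━━━━━━
          ┃[database]                  ┃
          ┃# database configuration    ┃
          ┃host = 60                   ┃
          ┃workers = false             ┃
          ┃debug = false               ┃
          ┃                            ┃
          ┃[server]                    ┃
          ┃enable_ssl = true           ┃


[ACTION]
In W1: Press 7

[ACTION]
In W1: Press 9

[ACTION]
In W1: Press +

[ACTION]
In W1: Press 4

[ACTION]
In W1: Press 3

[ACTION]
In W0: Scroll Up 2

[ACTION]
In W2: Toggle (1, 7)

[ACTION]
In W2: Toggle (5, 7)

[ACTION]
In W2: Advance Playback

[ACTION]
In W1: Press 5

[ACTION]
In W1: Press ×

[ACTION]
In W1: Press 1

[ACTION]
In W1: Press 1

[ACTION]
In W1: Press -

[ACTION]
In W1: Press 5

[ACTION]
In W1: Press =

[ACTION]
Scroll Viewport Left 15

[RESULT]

         ┃│ 7 │ 8 │ 9 │ ÷ │┃  Clap··█·█·
         ┃├───┼───┼───┼───┤┃ Snare··█·█·
         ┃│ 4 │ 5 │ 6 │ × │┃ HiHat·█·█··
         ┃├───┼───┼───┼───┤┃  Bass█·····
         ┃│ 1 │ 2 │ 3 │ - │┃   Tom······
         ┃├───┼───┼───┼───┤┃  Kick█·····
         ┃│ 0 │ . │ = │ + │┃            
         ┃├───┼───┼───┼───┤┃            
         ┃│ C │ MC│ MR│ M+│┗━━━━━━━━━━━━
         ┗━━━━━━━━━━━━━━━━━━━━━━━━━━━━━━
           ┃[database]                  
           ┃# database configuration    
           ┃host = 60                   
           ┃workers = false             
           ┃debug = false               
           ┃                            
           ┃[server]                    
           ┃enable_ssl = true           


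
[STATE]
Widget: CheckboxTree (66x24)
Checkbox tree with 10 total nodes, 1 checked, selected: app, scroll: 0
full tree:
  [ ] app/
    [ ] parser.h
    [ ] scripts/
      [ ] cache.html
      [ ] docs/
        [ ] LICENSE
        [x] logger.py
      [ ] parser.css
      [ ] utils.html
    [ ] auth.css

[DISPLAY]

>[-] app/                                                         
   [ ] parser.h                                                   
   [-] scripts/                                                   
     [ ] cache.html                                               
     [-] docs/                                                    
       [ ] LICENSE                                                
       [x] logger.py                                              
     [ ] parser.css                                               
     [ ] utils.html                                               
   [ ] auth.css                                                   
                                                                  
                                                                  
                                                                  
                                                                  
                                                                  
                                                                  
                                                                  
                                                                  
                                                                  
                                                                  
                                                                  
                                                                  
                                                                  
                                                                  


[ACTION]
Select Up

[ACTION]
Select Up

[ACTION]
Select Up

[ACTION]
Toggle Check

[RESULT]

>[x] app/                                                         
   [x] parser.h                                                   
   [x] scripts/                                                   
     [x] cache.html                                               
     [x] docs/                                                    
       [x] LICENSE                                                
       [x] logger.py                                              
     [x] parser.css                                               
     [x] utils.html                                               
   [x] auth.css                                                   
                                                                  
                                                                  
                                                                  
                                                                  
                                                                  
                                                                  
                                                                  
                                                                  
                                                                  
                                                                  
                                                                  
                                                                  
                                                                  
                                                                  


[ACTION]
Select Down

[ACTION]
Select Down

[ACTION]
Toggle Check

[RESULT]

 [-] app/                                                         
   [x] parser.h                                                   
>  [ ] scripts/                                                   
     [ ] cache.html                                               
     [ ] docs/                                                    
       [ ] LICENSE                                                
       [ ] logger.py                                              
     [ ] parser.css                                               
     [ ] utils.html                                               
   [x] auth.css                                                   
                                                                  
                                                                  
                                                                  
                                                                  
                                                                  
                                                                  
                                                                  
                                                                  
                                                                  
                                                                  
                                                                  
                                                                  
                                                                  
                                                                  
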